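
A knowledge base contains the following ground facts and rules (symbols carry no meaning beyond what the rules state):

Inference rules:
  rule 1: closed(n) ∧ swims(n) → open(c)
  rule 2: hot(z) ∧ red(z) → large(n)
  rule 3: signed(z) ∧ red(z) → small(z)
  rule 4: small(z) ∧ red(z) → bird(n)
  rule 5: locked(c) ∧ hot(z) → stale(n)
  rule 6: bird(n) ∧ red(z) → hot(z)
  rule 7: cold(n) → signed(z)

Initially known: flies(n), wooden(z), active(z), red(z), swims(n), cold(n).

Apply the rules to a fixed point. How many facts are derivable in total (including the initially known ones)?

11

Round 1 fires rule 7, giving signed(z).
Round 2 fires rule 3, giving small(z).
Round 3 fires rule 4, giving bird(n).
Round 4 fires rule 6, giving hot(z).
Round 5 fires rule 2, giving large(n).
Closure: {active(z), bird(n), cold(n), flies(n), hot(z), large(n), red(z), signed(z), small(z), swims(n), wooden(z)} — 11 facts.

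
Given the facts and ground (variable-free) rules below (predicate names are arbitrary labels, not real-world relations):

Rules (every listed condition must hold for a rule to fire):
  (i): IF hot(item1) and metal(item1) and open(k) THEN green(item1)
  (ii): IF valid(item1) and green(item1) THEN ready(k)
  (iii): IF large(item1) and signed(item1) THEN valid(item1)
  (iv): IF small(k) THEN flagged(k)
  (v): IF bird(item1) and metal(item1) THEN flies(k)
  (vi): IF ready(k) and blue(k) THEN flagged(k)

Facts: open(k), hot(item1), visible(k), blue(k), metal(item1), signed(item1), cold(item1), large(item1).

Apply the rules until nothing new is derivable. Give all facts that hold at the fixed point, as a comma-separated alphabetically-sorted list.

Round 1: (i) [IF hot(item1) and metal(item1) and open(k) THEN green(item1)]; (iii) [IF large(item1) and signed(item1) THEN valid(item1)]. New: green(item1), valid(item1).
Round 2: (ii) [IF valid(item1) and green(item1) THEN ready(k)]. New: ready(k).
Round 3: (vi) [IF ready(k) and blue(k) THEN flagged(k)]. New: flagged(k).

blue(k), cold(item1), flagged(k), green(item1), hot(item1), large(item1), metal(item1), open(k), ready(k), signed(item1), valid(item1), visible(k)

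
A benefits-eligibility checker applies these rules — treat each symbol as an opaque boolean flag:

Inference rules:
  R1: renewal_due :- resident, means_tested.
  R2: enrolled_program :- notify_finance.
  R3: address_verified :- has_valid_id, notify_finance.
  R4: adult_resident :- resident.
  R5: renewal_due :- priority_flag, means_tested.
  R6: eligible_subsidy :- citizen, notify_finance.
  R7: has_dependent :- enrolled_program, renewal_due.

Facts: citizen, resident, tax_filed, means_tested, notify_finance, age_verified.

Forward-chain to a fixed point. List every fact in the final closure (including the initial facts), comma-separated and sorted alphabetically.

Round 1: R1 [renewal_due :- resident, means_tested.]; R2 [enrolled_program :- notify_finance.]; R4 [adult_resident :- resident.]; R6 [eligible_subsidy :- citizen, notify_finance.]. Adds renewal_due, enrolled_program, adult_resident, eligible_subsidy.
Round 2: R7 [has_dependent :- enrolled_program, renewal_due.]. Adds has_dependent.

adult_resident, age_verified, citizen, eligible_subsidy, enrolled_program, has_dependent, means_tested, notify_finance, renewal_due, resident, tax_filed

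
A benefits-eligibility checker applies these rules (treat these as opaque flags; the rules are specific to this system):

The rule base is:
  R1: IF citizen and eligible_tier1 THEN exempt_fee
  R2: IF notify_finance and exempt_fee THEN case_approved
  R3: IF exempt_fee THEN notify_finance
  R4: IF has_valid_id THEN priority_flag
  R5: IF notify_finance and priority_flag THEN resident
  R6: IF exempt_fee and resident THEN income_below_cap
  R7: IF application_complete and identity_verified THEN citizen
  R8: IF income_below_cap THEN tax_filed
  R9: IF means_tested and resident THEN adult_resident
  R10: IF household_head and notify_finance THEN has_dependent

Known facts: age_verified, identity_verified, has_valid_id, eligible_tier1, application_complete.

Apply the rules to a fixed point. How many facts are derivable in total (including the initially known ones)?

13

Round 1 fires R4, R7, giving priority_flag, citizen.
Round 2 fires R1, giving exempt_fee.
Round 3 fires R3, giving notify_finance.
Round 4 fires R2, R5, giving case_approved, resident.
Round 5 fires R6, giving income_below_cap.
Round 6 fires R8, giving tax_filed.
Closure: {age_verified, application_complete, case_approved, citizen, eligible_tier1, exempt_fee, has_valid_id, identity_verified, income_below_cap, notify_finance, priority_flag, resident, tax_filed} — 13 facts.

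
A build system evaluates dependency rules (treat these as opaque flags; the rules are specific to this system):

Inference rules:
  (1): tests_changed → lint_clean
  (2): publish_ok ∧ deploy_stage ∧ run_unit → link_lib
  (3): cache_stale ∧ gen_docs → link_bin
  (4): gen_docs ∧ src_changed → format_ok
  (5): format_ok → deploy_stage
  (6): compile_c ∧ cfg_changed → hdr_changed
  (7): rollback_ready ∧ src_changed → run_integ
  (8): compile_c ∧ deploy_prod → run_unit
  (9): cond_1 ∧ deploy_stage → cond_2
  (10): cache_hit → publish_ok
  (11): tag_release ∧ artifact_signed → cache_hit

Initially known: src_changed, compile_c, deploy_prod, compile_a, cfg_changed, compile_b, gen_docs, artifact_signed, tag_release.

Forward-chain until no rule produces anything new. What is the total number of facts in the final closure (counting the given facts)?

16

Round 1 — (4), (6), (8), (11), derive format_ok, hdr_changed, run_unit, cache_hit.
Round 2 — (5), (10), derive deploy_stage, publish_ok.
Round 3 — (2), derive link_lib.
Closure: {artifact_signed, cache_hit, cfg_changed, compile_a, compile_b, compile_c, deploy_prod, deploy_stage, format_ok, gen_docs, hdr_changed, link_lib, publish_ok, run_unit, src_changed, tag_release} — 16 facts.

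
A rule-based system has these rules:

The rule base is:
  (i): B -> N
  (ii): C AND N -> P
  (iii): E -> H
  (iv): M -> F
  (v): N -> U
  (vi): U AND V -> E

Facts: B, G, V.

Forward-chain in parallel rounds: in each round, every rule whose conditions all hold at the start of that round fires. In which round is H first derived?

4

Round 1 fires (i), giving N.
Round 2 fires (v), giving U.
Round 3 fires (vi), giving E.
Round 4 fires (iii), giving H.
H first appears in round 4.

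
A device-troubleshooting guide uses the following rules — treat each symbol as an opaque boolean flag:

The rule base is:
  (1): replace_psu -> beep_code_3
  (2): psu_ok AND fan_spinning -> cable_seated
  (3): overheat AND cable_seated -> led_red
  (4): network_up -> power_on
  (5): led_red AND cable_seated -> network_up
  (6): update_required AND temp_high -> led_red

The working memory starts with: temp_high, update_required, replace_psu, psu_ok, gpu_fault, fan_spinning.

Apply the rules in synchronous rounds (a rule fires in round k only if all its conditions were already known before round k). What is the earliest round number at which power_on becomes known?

3

Round 1 fires (1), (2), (6), giving beep_code_3, cable_seated, led_red.
Round 2 fires (5), giving network_up.
Round 3 fires (4), giving power_on.
power_on first appears in round 3.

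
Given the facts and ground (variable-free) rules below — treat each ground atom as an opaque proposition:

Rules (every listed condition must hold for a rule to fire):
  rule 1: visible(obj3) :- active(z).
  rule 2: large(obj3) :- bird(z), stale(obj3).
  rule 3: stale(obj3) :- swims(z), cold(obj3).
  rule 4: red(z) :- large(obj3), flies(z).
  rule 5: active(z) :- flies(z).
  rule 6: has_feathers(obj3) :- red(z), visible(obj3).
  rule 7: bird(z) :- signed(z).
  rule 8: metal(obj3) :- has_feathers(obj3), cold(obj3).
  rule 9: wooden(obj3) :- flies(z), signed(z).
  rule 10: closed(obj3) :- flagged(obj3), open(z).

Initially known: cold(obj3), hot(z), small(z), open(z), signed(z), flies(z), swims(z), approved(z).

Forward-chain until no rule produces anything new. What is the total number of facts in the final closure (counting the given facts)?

Round 1 fires rule 3, rule 5, rule 7, rule 9, giving stale(obj3), active(z), bird(z), wooden(obj3).
Round 2 fires rule 1, rule 2, giving visible(obj3), large(obj3).
Round 3 fires rule 4, giving red(z).
Round 4 fires rule 6, giving has_feathers(obj3).
Round 5 fires rule 8, giving metal(obj3).
Closure: {active(z), approved(z), bird(z), cold(obj3), flies(z), has_feathers(obj3), hot(z), large(obj3), metal(obj3), open(z), red(z), signed(z), small(z), stale(obj3), swims(z), visible(obj3), wooden(obj3)} — 17 facts.

17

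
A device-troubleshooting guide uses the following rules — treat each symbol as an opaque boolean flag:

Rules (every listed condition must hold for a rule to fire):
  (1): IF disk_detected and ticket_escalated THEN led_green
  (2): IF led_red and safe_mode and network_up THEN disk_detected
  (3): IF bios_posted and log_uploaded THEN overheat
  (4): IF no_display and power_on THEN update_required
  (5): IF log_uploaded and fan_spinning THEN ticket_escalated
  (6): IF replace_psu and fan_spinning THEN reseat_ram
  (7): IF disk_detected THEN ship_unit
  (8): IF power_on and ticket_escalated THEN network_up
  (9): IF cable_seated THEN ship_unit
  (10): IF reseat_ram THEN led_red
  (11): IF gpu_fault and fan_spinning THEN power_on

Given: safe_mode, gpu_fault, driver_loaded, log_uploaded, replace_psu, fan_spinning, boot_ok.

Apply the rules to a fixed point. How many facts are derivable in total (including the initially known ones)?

15

[1] (5) [IF log_uploaded and fan_spinning THEN ticket_escalated]; (6) [IF replace_psu and fan_spinning THEN reseat_ram]; (11) [IF gpu_fault and fan_spinning THEN power_on]. ⇒ new: ticket_escalated, reseat_ram, power_on.
[2] (8) [IF power_on and ticket_escalated THEN network_up]; (10) [IF reseat_ram THEN led_red]. ⇒ new: network_up, led_red.
[3] (2) [IF led_red and safe_mode and network_up THEN disk_detected]. ⇒ new: disk_detected.
[4] (1) [IF disk_detected and ticket_escalated THEN led_green]; (7) [IF disk_detected THEN ship_unit]. ⇒ new: led_green, ship_unit.
Closure: {boot_ok, disk_detected, driver_loaded, fan_spinning, gpu_fault, led_green, led_red, log_uploaded, network_up, power_on, replace_psu, reseat_ram, safe_mode, ship_unit, ticket_escalated} — 15 facts.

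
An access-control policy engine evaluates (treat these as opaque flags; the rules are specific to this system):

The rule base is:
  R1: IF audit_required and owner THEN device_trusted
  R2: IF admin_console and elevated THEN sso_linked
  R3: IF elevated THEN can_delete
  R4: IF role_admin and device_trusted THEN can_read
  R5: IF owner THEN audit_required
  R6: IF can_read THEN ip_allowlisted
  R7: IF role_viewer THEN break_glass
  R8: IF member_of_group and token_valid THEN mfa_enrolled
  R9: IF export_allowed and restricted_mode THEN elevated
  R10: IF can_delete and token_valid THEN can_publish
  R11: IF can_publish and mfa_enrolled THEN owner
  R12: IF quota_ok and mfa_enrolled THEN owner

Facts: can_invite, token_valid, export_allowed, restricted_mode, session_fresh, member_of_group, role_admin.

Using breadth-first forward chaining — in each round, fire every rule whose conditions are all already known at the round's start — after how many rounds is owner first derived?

4

Round 1: R8 [IF member_of_group and token_valid THEN mfa_enrolled]; R9 [IF export_allowed and restricted_mode THEN elevated]. New: mfa_enrolled, elevated.
Round 2: R3 [IF elevated THEN can_delete]. New: can_delete.
Round 3: R10 [IF can_delete and token_valid THEN can_publish]. New: can_publish.
Round 4: R11 [IF can_publish and mfa_enrolled THEN owner]. New: owner.
owner first appears in round 4.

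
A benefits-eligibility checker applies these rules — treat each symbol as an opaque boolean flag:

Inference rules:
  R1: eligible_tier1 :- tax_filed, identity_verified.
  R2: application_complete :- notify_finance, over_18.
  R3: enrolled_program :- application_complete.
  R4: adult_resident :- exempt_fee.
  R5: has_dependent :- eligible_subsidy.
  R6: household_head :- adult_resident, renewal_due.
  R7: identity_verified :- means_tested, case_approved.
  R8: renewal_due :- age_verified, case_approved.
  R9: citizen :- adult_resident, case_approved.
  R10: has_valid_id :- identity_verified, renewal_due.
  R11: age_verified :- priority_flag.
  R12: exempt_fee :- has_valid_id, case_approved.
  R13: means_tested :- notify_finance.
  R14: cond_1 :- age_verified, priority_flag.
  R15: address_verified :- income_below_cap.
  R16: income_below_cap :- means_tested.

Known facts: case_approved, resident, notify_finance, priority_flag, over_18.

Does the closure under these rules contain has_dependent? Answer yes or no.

no

Round 1 fires R2, R11, R13, giving application_complete, age_verified, means_tested.
Round 2 fires R3, R7, R8, R14, R16, giving enrolled_program, identity_verified, renewal_due, cond_1, income_below_cap.
Round 3 fires R10, R15, giving has_valid_id, address_verified.
Round 4 fires R12, giving exempt_fee.
Round 5 fires R4, giving adult_resident.
Round 6 fires R6, R9, giving household_head, citizen.
Fixed point reached. has_dependent is concluded only by R5; R5 needs eligible_subsidy (never derived).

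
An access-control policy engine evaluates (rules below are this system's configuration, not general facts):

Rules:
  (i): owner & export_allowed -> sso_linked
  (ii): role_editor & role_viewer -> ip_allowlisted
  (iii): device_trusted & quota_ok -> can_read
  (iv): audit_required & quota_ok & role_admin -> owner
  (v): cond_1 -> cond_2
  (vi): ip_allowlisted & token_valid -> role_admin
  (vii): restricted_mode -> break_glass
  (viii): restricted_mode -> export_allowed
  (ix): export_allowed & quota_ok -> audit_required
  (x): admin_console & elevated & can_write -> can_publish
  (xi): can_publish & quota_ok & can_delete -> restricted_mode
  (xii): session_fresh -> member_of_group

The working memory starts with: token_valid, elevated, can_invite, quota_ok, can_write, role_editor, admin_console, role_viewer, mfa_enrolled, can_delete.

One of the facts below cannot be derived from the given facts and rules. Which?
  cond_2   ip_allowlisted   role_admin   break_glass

cond_2

Round 1 fires (ii), (x), giving ip_allowlisted, can_publish.
Round 2 fires (vi), (xi), giving role_admin, restricted_mode.
Round 3 fires (vii), (viii), giving break_glass, export_allowed.
Round 4 fires (ix), giving audit_required.
Round 5 fires (iv), giving owner.
Round 6 fires (i), giving sso_linked.
Derived: role_admin (round 2), ip_allowlisted (round 1), break_glass (round 3). cond_2 never appears in any round.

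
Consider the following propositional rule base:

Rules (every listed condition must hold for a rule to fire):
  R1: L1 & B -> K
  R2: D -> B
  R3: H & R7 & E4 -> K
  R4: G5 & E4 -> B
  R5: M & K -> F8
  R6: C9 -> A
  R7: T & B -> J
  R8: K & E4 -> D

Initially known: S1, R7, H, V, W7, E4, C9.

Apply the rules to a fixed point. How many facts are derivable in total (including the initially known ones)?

11

Round 1 — R3, R6, derive K, A.
Round 2 — R8, derive D.
Round 3 — R2, derive B.
Closure: {A, B, C9, D, E4, H, K, R7, S1, V, W7} — 11 facts.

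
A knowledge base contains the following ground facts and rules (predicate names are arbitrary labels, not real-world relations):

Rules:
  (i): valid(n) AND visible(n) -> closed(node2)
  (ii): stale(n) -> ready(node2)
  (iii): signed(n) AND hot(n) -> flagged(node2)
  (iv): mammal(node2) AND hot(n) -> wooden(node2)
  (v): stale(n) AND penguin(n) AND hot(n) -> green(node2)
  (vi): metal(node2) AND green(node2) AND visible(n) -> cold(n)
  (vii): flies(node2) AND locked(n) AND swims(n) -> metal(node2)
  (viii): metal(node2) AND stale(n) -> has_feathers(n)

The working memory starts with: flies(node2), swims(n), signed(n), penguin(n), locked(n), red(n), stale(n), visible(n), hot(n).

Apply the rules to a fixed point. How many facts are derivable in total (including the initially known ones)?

15

Round 1 — (ii), (iii), (v), (vii), derive ready(node2), flagged(node2), green(node2), metal(node2).
Round 2 — (vi), (viii), derive cold(n), has_feathers(n).
Closure: {cold(n), flagged(node2), flies(node2), green(node2), has_feathers(n), hot(n), locked(n), metal(node2), penguin(n), ready(node2), red(n), signed(n), stale(n), swims(n), visible(n)} — 15 facts.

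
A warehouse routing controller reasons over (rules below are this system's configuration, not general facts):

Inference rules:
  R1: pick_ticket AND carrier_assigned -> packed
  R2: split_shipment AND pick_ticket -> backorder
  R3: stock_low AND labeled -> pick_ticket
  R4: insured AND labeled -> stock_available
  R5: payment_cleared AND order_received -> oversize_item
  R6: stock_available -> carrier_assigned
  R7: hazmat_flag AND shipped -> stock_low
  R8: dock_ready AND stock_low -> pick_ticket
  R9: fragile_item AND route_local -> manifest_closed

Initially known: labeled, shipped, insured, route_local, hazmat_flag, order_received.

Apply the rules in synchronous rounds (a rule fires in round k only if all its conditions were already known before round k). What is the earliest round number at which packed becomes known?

3

Round 1 fires R4, R7, giving stock_available, stock_low.
Round 2 fires R3, R6, giving pick_ticket, carrier_assigned.
Round 3 fires R1, giving packed.
packed first appears in round 3.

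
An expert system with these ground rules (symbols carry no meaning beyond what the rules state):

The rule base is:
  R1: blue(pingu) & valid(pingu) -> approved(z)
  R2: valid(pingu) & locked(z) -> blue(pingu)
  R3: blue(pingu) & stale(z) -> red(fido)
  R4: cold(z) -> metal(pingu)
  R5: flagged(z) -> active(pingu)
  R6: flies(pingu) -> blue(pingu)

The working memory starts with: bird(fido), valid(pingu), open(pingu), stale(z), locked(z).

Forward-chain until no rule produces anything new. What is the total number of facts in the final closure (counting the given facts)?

Round 1: R2 [valid(pingu) & locked(z) -> blue(pingu)]. Adds blue(pingu).
Round 2: R1 [blue(pingu) & valid(pingu) -> approved(z)]; R3 [blue(pingu) & stale(z) -> red(fido)]. Adds approved(z), red(fido).
Closure: {approved(z), bird(fido), blue(pingu), locked(z), open(pingu), red(fido), stale(z), valid(pingu)} — 8 facts.

8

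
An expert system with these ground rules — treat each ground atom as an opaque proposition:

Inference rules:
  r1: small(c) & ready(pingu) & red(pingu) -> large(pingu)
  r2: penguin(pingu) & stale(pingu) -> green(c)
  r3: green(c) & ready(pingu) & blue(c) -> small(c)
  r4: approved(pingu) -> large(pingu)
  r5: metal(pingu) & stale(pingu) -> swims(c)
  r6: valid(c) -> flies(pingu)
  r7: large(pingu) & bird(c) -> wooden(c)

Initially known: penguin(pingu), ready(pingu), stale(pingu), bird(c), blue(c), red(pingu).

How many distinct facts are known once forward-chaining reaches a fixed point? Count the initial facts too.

10

Round 1 fires r2, giving green(c).
Round 2 fires r3, giving small(c).
Round 3 fires r1, giving large(pingu).
Round 4 fires r7, giving wooden(c).
Closure: {bird(c), blue(c), green(c), large(pingu), penguin(pingu), ready(pingu), red(pingu), small(c), stale(pingu), wooden(c)} — 10 facts.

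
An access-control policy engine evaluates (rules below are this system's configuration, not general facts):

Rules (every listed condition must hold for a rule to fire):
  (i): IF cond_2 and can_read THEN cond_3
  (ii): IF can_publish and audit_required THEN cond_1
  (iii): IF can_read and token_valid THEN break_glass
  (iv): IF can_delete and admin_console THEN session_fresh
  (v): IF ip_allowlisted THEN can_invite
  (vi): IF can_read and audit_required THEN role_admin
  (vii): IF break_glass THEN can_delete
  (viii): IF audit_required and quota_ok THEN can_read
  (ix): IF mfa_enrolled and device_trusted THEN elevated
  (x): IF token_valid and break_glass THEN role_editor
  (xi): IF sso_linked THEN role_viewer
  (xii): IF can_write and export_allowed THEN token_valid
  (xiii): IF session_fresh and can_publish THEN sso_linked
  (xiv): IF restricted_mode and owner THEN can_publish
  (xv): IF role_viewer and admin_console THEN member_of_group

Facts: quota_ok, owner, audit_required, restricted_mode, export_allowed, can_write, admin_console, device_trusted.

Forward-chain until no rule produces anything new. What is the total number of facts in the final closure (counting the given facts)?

20

[1] (viii) [IF audit_required and quota_ok THEN can_read]; (xii) [IF can_write and export_allowed THEN token_valid]; (xiv) [IF restricted_mode and owner THEN can_publish]. ⇒ new: can_read, token_valid, can_publish.
[2] (ii) [IF can_publish and audit_required THEN cond_1]; (iii) [IF can_read and token_valid THEN break_glass]; (vi) [IF can_read and audit_required THEN role_admin]. ⇒ new: cond_1, break_glass, role_admin.
[3] (vii) [IF break_glass THEN can_delete]; (x) [IF token_valid and break_glass THEN role_editor]. ⇒ new: can_delete, role_editor.
[4] (iv) [IF can_delete and admin_console THEN session_fresh]. ⇒ new: session_fresh.
[5] (xiii) [IF session_fresh and can_publish THEN sso_linked]. ⇒ new: sso_linked.
[6] (xi) [IF sso_linked THEN role_viewer]. ⇒ new: role_viewer.
[7] (xv) [IF role_viewer and admin_console THEN member_of_group]. ⇒ new: member_of_group.
Closure: {admin_console, audit_required, break_glass, can_delete, can_publish, can_read, can_write, cond_1, device_trusted, export_allowed, member_of_group, owner, quota_ok, restricted_mode, role_admin, role_editor, role_viewer, session_fresh, sso_linked, token_valid} — 20 facts.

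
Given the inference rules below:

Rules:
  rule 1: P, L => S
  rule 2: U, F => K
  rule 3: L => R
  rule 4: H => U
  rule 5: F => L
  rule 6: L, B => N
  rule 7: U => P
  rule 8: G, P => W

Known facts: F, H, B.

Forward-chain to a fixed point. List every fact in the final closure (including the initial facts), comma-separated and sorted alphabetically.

B, F, H, K, L, N, P, R, S, U

Round 1 — rule 4, rule 5, derive U, L.
Round 2 — rule 2, rule 3, rule 6, rule 7, derive K, R, N, P.
Round 3 — rule 1, derive S.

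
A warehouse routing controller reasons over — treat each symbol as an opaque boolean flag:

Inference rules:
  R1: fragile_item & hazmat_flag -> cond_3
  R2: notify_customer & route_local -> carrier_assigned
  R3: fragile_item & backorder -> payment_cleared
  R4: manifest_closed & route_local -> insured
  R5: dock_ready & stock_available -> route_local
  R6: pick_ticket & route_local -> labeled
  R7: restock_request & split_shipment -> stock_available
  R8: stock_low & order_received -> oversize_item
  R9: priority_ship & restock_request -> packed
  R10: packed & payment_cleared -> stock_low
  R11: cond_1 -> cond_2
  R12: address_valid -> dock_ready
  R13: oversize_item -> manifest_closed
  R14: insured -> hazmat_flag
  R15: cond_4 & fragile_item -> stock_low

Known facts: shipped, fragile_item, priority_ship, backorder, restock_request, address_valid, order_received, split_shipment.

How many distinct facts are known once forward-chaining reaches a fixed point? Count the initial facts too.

19

Round 1 fires R3, R7, R9, R12, giving payment_cleared, stock_available, packed, dock_ready.
Round 2 fires R5, R10, giving route_local, stock_low.
Round 3 fires R8, giving oversize_item.
Round 4 fires R13, giving manifest_closed.
Round 5 fires R4, giving insured.
Round 6 fires R14, giving hazmat_flag.
Round 7 fires R1, giving cond_3.
Closure: {address_valid, backorder, cond_3, dock_ready, fragile_item, hazmat_flag, insured, manifest_closed, order_received, oversize_item, packed, payment_cleared, priority_ship, restock_request, route_local, shipped, split_shipment, stock_available, stock_low} — 19 facts.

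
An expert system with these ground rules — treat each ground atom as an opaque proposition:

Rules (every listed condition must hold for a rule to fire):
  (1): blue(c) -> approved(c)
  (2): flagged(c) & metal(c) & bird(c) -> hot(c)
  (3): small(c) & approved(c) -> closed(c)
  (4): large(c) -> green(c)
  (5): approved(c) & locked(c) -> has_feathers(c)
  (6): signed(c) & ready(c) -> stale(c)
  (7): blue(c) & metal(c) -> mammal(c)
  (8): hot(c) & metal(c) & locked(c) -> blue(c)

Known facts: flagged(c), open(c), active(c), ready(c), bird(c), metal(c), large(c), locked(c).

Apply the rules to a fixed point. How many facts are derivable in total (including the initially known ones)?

14

Round 1: (2) [flagged(c) & metal(c) & bird(c) -> hot(c)]; (4) [large(c) -> green(c)]. New: hot(c), green(c).
Round 2: (8) [hot(c) & metal(c) & locked(c) -> blue(c)]. New: blue(c).
Round 3: (1) [blue(c) -> approved(c)]; (7) [blue(c) & metal(c) -> mammal(c)]. New: approved(c), mammal(c).
Round 4: (5) [approved(c) & locked(c) -> has_feathers(c)]. New: has_feathers(c).
Closure: {active(c), approved(c), bird(c), blue(c), flagged(c), green(c), has_feathers(c), hot(c), large(c), locked(c), mammal(c), metal(c), open(c), ready(c)} — 14 facts.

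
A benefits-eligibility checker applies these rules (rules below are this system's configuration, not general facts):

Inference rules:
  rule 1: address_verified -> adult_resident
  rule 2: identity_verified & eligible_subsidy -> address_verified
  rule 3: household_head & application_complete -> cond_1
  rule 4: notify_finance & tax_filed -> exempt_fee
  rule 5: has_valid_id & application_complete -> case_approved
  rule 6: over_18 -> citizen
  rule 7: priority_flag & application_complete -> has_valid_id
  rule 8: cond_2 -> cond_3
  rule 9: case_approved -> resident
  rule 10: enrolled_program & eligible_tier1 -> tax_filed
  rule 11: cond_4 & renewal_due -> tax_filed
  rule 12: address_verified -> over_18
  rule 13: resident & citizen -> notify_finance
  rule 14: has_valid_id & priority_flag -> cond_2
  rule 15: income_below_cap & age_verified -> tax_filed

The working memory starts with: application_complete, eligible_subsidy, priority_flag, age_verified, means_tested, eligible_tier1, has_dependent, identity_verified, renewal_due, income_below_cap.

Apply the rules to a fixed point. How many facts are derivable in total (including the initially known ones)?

[1] rule 2 [identity_verified & eligible_subsidy -> address_verified]; rule 7 [priority_flag & application_complete -> has_valid_id]; rule 15 [income_below_cap & age_verified -> tax_filed]. ⇒ new: address_verified, has_valid_id, tax_filed.
[2] rule 1 [address_verified -> adult_resident]; rule 5 [has_valid_id & application_complete -> case_approved]; rule 12 [address_verified -> over_18]; rule 14 [has_valid_id & priority_flag -> cond_2]. ⇒ new: adult_resident, case_approved, over_18, cond_2.
[3] rule 6 [over_18 -> citizen]; rule 8 [cond_2 -> cond_3]; rule 9 [case_approved -> resident]. ⇒ new: citizen, cond_3, resident.
[4] rule 13 [resident & citizen -> notify_finance]. ⇒ new: notify_finance.
[5] rule 4 [notify_finance & tax_filed -> exempt_fee]. ⇒ new: exempt_fee.
Closure: {address_verified, adult_resident, age_verified, application_complete, case_approved, citizen, cond_2, cond_3, eligible_subsidy, eligible_tier1, exempt_fee, has_dependent, has_valid_id, identity_verified, income_below_cap, means_tested, notify_finance, over_18, priority_flag, renewal_due, resident, tax_filed} — 22 facts.

22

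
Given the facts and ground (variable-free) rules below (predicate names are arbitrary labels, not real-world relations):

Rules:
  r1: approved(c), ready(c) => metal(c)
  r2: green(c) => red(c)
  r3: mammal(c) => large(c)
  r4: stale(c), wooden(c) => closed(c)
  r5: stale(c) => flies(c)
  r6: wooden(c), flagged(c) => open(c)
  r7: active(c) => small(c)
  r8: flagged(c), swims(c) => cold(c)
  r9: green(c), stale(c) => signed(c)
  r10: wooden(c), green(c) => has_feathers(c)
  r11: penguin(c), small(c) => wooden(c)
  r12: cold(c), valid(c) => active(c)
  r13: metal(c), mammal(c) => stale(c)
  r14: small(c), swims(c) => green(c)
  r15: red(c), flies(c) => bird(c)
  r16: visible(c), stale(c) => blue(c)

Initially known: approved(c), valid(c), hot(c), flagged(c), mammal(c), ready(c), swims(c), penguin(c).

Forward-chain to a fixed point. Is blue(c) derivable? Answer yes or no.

no

[1] r1 [approved(c), ready(c) => metal(c)]; r3 [mammal(c) => large(c)]; r8 [flagged(c), swims(c) => cold(c)]. ⇒ new: metal(c), large(c), cold(c).
[2] r12 [cold(c), valid(c) => active(c)]; r13 [metal(c), mammal(c) => stale(c)]. ⇒ new: active(c), stale(c).
[3] r5 [stale(c) => flies(c)]; r7 [active(c) => small(c)]. ⇒ new: flies(c), small(c).
[4] r11 [penguin(c), small(c) => wooden(c)]; r14 [small(c), swims(c) => green(c)]. ⇒ new: wooden(c), green(c).
[5] r2 [green(c) => red(c)]; r4 [stale(c), wooden(c) => closed(c)]; r6 [wooden(c), flagged(c) => open(c)]; r9 [green(c), stale(c) => signed(c)]; r10 [wooden(c), green(c) => has_feathers(c)]. ⇒ new: red(c), closed(c), open(c), signed(c), has_feathers(c).
[6] r15 [red(c), flies(c) => bird(c)]. ⇒ new: bird(c).
Fixed point reached. blue(c) is concluded only by r16; r16 needs visible(c) (never derived).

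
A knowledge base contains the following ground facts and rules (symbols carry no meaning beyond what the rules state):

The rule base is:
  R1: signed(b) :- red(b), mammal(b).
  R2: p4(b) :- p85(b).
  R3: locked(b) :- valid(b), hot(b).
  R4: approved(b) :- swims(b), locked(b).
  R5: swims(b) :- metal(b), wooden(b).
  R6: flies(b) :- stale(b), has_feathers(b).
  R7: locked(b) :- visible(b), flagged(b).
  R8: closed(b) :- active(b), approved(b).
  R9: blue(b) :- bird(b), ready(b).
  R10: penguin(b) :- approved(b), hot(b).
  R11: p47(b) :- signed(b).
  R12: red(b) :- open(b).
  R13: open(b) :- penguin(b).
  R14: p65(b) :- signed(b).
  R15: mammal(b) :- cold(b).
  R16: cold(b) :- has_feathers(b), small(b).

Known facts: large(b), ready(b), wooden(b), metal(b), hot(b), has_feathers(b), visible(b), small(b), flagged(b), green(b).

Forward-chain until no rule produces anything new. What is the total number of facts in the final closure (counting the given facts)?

Round 1 fires R5, R7, R16, giving swims(b), locked(b), cold(b).
Round 2 fires R4, R15, giving approved(b), mammal(b).
Round 3 fires R10, giving penguin(b).
Round 4 fires R13, giving open(b).
Round 5 fires R12, giving red(b).
Round 6 fires R1, giving signed(b).
Round 7 fires R11, R14, giving p47(b), p65(b).
Closure: {approved(b), cold(b), flagged(b), green(b), has_feathers(b), hot(b), large(b), locked(b), mammal(b), metal(b), open(b), p47(b), p65(b), penguin(b), ready(b), red(b), signed(b), small(b), swims(b), visible(b), wooden(b)} — 21 facts.

21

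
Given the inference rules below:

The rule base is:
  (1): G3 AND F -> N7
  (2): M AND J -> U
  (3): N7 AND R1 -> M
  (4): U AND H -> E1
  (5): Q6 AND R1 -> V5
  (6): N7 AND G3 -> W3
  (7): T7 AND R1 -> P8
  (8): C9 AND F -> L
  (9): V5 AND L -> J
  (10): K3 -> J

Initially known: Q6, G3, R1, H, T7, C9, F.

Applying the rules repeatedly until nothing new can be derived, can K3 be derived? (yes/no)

no

Round 1 fires (1), (5), (7), (8), giving N7, V5, P8, L.
Round 2 fires (3), (6), (9), giving M, W3, J.
Round 3 fires (2), giving U.
Round 4 fires (4), giving E1.
Fixed point reached. No rule has K3 as a consequent, and it is not given.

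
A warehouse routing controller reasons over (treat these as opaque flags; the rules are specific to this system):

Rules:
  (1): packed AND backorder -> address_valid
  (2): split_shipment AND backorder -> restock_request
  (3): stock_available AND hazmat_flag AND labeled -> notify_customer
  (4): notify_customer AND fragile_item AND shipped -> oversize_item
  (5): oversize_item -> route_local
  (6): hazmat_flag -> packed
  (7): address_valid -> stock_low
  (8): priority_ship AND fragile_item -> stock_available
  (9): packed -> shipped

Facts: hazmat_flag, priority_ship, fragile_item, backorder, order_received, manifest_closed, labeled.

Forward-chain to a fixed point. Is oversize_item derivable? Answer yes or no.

Round 1: (6) [hazmat_flag -> packed]; (8) [priority_ship AND fragile_item -> stock_available]. New: packed, stock_available.
Round 2: (1) [packed AND backorder -> address_valid]; (3) [stock_available AND hazmat_flag AND labeled -> notify_customer]; (9) [packed -> shipped]. New: address_valid, notify_customer, shipped.
Round 3: (4) [notify_customer AND fragile_item AND shipped -> oversize_item]; (7) [address_valid -> stock_low]. New: oversize_item, stock_low.
Round 4: (5) [oversize_item -> route_local]. New: route_local.
oversize_item appears in round 3, so it is derivable.

yes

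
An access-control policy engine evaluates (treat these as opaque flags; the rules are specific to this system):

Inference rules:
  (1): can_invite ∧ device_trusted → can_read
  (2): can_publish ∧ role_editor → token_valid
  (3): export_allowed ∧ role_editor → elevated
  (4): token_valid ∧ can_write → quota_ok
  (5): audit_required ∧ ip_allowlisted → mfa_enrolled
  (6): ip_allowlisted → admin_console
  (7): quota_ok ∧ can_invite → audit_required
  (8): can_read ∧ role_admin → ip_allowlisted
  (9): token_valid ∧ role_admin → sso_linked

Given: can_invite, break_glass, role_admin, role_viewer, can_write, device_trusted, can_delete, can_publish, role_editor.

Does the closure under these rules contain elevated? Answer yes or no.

[1] (1) [can_invite ∧ device_trusted → can_read]; (2) [can_publish ∧ role_editor → token_valid]. ⇒ new: can_read, token_valid.
[2] (4) [token_valid ∧ can_write → quota_ok]; (8) [can_read ∧ role_admin → ip_allowlisted]; (9) [token_valid ∧ role_admin → sso_linked]. ⇒ new: quota_ok, ip_allowlisted, sso_linked.
[3] (6) [ip_allowlisted → admin_console]; (7) [quota_ok ∧ can_invite → audit_required]. ⇒ new: admin_console, audit_required.
[4] (5) [audit_required ∧ ip_allowlisted → mfa_enrolled]. ⇒ new: mfa_enrolled.
Fixed point reached. elevated is concluded only by (3); (3) needs export_allowed (never derived).

no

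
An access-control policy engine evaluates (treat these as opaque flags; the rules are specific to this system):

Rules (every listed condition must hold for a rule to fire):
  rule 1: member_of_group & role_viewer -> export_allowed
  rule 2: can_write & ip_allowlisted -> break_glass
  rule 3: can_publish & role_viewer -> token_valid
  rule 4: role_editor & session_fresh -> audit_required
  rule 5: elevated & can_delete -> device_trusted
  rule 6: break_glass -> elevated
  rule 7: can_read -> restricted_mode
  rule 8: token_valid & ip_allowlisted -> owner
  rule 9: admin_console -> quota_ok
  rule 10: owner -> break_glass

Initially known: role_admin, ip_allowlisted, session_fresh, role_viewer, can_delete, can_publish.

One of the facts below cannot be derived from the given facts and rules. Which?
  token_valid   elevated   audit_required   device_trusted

audit_required

[1] rule 3 [can_publish & role_viewer -> token_valid]. ⇒ new: token_valid.
[2] rule 8 [token_valid & ip_allowlisted -> owner]. ⇒ new: owner.
[3] rule 10 [owner -> break_glass]. ⇒ new: break_glass.
[4] rule 6 [break_glass -> elevated]. ⇒ new: elevated.
[5] rule 5 [elevated & can_delete -> device_trusted]. ⇒ new: device_trusted.
Derived: elevated (round 4), token_valid (round 1), device_trusted (round 5). audit_required never appears in any round.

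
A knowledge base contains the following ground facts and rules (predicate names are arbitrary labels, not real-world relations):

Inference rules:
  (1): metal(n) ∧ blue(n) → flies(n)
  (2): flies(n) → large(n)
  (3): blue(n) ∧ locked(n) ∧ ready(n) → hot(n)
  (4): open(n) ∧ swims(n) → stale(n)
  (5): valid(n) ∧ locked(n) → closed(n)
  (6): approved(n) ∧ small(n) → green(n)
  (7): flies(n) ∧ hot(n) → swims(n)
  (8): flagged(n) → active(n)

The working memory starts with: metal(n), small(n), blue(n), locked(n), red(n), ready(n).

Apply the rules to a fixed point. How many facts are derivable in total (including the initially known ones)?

Round 1 fires (1), (3), giving flies(n), hot(n).
Round 2 fires (2), (7), giving large(n), swims(n).
Closure: {blue(n), flies(n), hot(n), large(n), locked(n), metal(n), ready(n), red(n), small(n), swims(n)} — 10 facts.

10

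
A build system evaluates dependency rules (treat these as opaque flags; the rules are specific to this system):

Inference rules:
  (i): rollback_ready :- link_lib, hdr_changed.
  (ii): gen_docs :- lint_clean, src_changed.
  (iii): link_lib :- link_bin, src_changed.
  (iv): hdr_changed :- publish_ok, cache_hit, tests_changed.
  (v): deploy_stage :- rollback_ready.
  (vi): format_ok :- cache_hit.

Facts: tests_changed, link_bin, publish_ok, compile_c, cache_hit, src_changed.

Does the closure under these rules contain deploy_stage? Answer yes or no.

yes

[1] (iii) [link_lib :- link_bin, src_changed.]; (iv) [hdr_changed :- publish_ok, cache_hit, tests_changed.]; (vi) [format_ok :- cache_hit.]. ⇒ new: link_lib, hdr_changed, format_ok.
[2] (i) [rollback_ready :- link_lib, hdr_changed.]. ⇒ new: rollback_ready.
[3] (v) [deploy_stage :- rollback_ready.]. ⇒ new: deploy_stage.
deploy_stage appears in round 3, so it is derivable.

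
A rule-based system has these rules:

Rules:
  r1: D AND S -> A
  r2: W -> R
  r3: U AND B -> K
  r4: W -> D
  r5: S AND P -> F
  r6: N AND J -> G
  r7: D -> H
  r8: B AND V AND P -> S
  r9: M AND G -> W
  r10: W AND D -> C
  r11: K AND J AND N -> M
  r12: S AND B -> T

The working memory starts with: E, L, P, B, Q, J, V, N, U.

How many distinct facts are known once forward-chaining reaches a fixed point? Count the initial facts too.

Round 1 — r3, r6, r8, derive K, G, S.
Round 2 — r5, r11, r12, derive F, M, T.
Round 3 — r9, derive W.
Round 4 — r2, r4, derive R, D.
Round 5 — r1, r7, r10, derive A, H, C.
Closure: {A, B, C, D, E, F, G, H, J, K, L, M, N, P, Q, R, S, T, U, V, W} — 21 facts.

21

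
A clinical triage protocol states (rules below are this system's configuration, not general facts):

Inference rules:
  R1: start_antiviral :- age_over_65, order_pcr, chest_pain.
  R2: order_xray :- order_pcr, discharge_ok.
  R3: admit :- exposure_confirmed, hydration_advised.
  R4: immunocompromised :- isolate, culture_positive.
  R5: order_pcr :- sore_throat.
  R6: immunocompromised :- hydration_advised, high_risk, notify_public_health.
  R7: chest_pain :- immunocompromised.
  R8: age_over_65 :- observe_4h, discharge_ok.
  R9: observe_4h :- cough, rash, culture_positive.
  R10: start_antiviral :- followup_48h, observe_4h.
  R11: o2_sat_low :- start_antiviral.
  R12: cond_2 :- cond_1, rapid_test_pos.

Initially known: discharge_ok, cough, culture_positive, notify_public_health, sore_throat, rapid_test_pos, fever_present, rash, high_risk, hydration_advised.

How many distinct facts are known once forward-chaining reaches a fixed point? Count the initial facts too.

18

Round 1: R5 [order_pcr :- sore_throat.]; R6 [immunocompromised :- hydration_advised, high_risk, notify_public_health.]; R9 [observe_4h :- cough, rash, culture_positive.]. Adds order_pcr, immunocompromised, observe_4h.
Round 2: R2 [order_xray :- order_pcr, discharge_ok.]; R7 [chest_pain :- immunocompromised.]; R8 [age_over_65 :- observe_4h, discharge_ok.]. Adds order_xray, chest_pain, age_over_65.
Round 3: R1 [start_antiviral :- age_over_65, order_pcr, chest_pain.]. Adds start_antiviral.
Round 4: R11 [o2_sat_low :- start_antiviral.]. Adds o2_sat_low.
Closure: {age_over_65, chest_pain, cough, culture_positive, discharge_ok, fever_present, high_risk, hydration_advised, immunocompromised, notify_public_health, o2_sat_low, observe_4h, order_pcr, order_xray, rapid_test_pos, rash, sore_throat, start_antiviral} — 18 facts.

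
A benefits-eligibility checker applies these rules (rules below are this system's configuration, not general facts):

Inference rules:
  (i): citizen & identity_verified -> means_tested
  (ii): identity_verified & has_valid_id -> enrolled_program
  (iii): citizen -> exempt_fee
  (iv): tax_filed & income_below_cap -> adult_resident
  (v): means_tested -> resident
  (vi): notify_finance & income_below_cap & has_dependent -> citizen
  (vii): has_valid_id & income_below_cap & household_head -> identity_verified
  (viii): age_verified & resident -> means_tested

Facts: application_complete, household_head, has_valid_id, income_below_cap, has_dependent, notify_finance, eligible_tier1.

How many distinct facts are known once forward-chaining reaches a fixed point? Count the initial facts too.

13

Round 1 fires (vi), (vii), giving citizen, identity_verified.
Round 2 fires (i), (ii), (iii), giving means_tested, enrolled_program, exempt_fee.
Round 3 fires (v), giving resident.
Closure: {application_complete, citizen, eligible_tier1, enrolled_program, exempt_fee, has_dependent, has_valid_id, household_head, identity_verified, income_below_cap, means_tested, notify_finance, resident} — 13 facts.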